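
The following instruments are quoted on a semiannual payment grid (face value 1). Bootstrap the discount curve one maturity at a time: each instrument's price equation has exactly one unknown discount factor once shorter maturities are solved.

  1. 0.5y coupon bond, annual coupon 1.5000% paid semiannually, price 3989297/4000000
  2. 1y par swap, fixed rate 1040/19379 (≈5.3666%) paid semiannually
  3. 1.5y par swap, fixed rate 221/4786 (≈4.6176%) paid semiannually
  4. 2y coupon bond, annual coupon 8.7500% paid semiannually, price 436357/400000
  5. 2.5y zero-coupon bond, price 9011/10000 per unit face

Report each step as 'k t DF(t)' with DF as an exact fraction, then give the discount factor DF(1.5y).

step 1 [0.5y] bond c/2=3/400: DF=(3989297/4000000 − 3/400·(0))/(1+3/400) = 9899/10000 ≈ 0.989900
step 2 [1y] swap r/2=520/19379: DF=(1 − 520/19379·(0.989900))/(1+520/19379) = 237/250 ≈ 0.948000
step 3 [1.5y] swap r/2=221/9572: DF=(1 − 221/9572·(0.989900+0.948000))/(1+221/9572) = 9337/10000 ≈ 0.933700
step 4 [2y] bond c/2=7/160: DF=(436357/400000 − 7/160·(0.989900+0.948000+0.933700))/(1+7/160) = 578/625 ≈ 0.924800
step 5 [2.5y] zero: DF = P = 9011/10000 ≈ 0.901100

1 1/2 9899/10000
2 1 237/250
3 3/2 9337/10000
4 2 578/625
5 5/2 9011/10000
DF(1.5y) = 9337/10000 ≈ 0.933700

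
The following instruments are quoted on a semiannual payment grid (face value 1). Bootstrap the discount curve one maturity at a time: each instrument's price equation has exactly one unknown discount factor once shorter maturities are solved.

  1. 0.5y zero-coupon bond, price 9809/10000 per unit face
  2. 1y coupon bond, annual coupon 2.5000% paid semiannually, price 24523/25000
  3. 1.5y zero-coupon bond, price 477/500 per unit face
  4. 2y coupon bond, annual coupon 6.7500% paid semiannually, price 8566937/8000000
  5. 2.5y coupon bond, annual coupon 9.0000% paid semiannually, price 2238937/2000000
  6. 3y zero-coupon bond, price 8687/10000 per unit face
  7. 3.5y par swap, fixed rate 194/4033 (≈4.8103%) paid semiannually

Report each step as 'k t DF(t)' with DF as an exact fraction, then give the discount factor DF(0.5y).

1 1/2 9809/10000
2 1 9567/10000
3 3/2 477/500
4 2 1883/2000
5 5/2 4531/5000
6 3 8687/10000
7 7/2 528/625
DF(0.5y) = 9809/10000 ≈ 0.980900

step 1 [0.5y] zero: DF = P = 9809/10000 ≈ 0.980900
step 2 [1y] bond c/2=1/80: DF=(24523/25000 − 1/80·(0.980900))/(1+1/80) = 9567/10000 ≈ 0.956700
step 3 [1.5y] zero: DF = P = 477/500 ≈ 0.954000
step 4 [2y] bond c/2=27/800: DF=(8566937/8000000 − 27/800·(0.980900+0.956700+0.954000))/(1+27/800) = 1883/2000 ≈ 0.941500
step 5 [2.5y] bond c/2=9/200: DF=(2238937/2000000 − 9/200·(0.980900+0.956700+0.954000+0.941500))/(1+9/200) = 4531/5000 ≈ 0.906200
step 6 [3y] zero: DF = P = 8687/10000 ≈ 0.868700
step 7 [3.5y] swap r/2=97/4033: DF=(1 − 97/4033·(0.980900+0.956700+0.954000+0.941500+0.906200+0.868700))/(1+97/4033) = 528/625 ≈ 0.844800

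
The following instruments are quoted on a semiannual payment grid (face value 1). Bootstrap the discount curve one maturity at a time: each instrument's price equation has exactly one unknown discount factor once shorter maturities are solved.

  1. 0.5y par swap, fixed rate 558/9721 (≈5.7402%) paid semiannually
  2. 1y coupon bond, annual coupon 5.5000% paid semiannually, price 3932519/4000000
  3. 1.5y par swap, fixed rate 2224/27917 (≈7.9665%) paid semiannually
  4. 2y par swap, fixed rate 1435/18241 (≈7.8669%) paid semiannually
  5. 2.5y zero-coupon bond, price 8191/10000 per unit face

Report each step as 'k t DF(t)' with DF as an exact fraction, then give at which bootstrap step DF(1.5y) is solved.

1 1/2 9721/10000
2 1 2327/2500
3 3/2 1111/1250
4 2 1713/2000
5 5/2 8191/10000
DF(1.5y) is solved at step 3

step 1 [0.5y] swap r/2=279/9721: DF=(1 − 279/9721·(0))/(1+279/9721) = 9721/10000 ≈ 0.972100
step 2 [1y] bond c/2=11/400: DF=(3932519/4000000 − 11/400·(0.972100))/(1+11/400) = 2327/2500 ≈ 0.930800
step 3 [1.5y] swap r/2=1112/27917: DF=(1 − 1112/27917·(0.972100+0.930800))/(1+1112/27917) = 1111/1250 ≈ 0.888800
step 4 [2y] swap r/2=1435/36482: DF=(1 − 1435/36482·(0.972100+0.930800+0.888800))/(1+1435/36482) = 1713/2000 ≈ 0.856500
step 5 [2.5y] zero: DF = P = 8191/10000 ≈ 0.819100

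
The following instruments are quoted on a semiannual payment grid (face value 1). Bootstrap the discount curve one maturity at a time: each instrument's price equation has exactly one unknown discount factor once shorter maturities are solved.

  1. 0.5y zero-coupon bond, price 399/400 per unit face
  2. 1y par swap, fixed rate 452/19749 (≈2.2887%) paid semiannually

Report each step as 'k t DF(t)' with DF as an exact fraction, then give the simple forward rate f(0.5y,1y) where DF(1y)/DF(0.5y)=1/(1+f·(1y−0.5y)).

1 1/2 399/400
2 1 4887/5000
f(0.5y,1y) = ((399/400)/(4887/5000) − 1)/(1/2) = 67/1629 ≈ 4.1130%

step 1 [0.5y] zero: DF = P = 399/400 ≈ 0.997500
step 2 [1y] swap r/2=226/19749: DF=(1 − 226/19749·(0.997500))/(1+226/19749) = 4887/5000 ≈ 0.977400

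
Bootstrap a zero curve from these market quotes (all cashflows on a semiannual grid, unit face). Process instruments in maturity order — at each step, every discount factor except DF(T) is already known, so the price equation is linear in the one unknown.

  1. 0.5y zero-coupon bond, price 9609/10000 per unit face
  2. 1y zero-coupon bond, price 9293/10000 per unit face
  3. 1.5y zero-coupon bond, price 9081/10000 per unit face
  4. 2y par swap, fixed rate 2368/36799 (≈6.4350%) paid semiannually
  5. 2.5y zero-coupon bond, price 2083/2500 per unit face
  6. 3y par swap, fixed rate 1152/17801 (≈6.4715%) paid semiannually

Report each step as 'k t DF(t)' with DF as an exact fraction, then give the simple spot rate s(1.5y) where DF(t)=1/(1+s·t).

1 1/2 9609/10000
2 1 9293/10000
3 3/2 9081/10000
4 2 551/625
5 5/2 2083/2500
6 3 517/625
s(1.5y) = (1/(9081/10000) − 1)/(3/2) = 1838/27243 ≈ 6.7467%

step 1 [0.5y] zero: DF = P = 9609/10000 ≈ 0.960900
step 2 [1y] zero: DF = P = 9293/10000 ≈ 0.929300
step 3 [1.5y] zero: DF = P = 9081/10000 ≈ 0.908100
step 4 [2y] swap r/2=1184/36799: DF=(1 − 1184/36799·(0.960900+0.929300+0.908100))/(1+1184/36799) = 551/625 ≈ 0.881600
step 5 [2.5y] zero: DF = P = 2083/2500 ≈ 0.833200
step 6 [3y] swap r/2=576/17801: DF=(1 − 576/17801·(0.960900+0.929300+0.908100+0.881600+0.833200))/(1+576/17801) = 517/625 ≈ 0.827200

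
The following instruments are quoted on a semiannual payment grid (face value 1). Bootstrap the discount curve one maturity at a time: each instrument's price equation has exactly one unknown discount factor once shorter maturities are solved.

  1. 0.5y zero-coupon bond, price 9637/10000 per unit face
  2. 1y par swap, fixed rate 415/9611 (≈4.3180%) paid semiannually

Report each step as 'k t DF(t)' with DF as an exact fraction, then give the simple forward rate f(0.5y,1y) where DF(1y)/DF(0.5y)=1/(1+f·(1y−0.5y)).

step 1 [0.5y] zero: DF = P = 9637/10000 ≈ 0.963700
step 2 [1y] swap r/2=415/19222: DF=(1 − 415/19222·(0.963700))/(1+415/19222) = 1917/2000 ≈ 0.958500

1 1/2 9637/10000
2 1 1917/2000
f(0.5y,1y) = ((9637/10000)/(1917/2000) − 1)/(1/2) = 104/9585 ≈ 1.0850%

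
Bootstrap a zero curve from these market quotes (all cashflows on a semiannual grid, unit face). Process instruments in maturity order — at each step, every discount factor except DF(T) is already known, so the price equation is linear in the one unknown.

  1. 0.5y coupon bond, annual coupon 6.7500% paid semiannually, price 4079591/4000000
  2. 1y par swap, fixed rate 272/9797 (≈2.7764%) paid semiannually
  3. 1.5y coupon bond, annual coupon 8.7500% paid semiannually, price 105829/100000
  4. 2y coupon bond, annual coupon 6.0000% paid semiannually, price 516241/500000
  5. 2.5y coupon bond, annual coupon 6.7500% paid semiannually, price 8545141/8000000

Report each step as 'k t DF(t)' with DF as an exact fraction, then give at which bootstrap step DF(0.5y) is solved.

step 1 [0.5y] bond c/2=27/800: DF=(4079591/4000000 − 27/800·(0))/(1+27/800) = 4933/5000 ≈ 0.986600
step 2 [1y] swap r/2=136/9797: DF=(1 − 136/9797·(0.986600))/(1+136/9797) = 608/625 ≈ 0.972800
step 3 [1.5y] bond c/2=7/160: DF=(105829/100000 − 7/160·(0.986600+0.972800))/(1+7/160) = 4659/5000 ≈ 0.931800
step 4 [2y] bond c/2=3/100: DF=(516241/500000 − 3/100·(0.986600+0.972800+0.931800))/(1+3/100) = 4591/5000 ≈ 0.918200
step 5 [2.5y] bond c/2=27/800: DF=(8545141/8000000 − 27/800·(0.986600+0.972800+0.931800+0.918200))/(1+27/800) = 9089/10000 ≈ 0.908900

1 1/2 4933/5000
2 1 608/625
3 3/2 4659/5000
4 2 4591/5000
5 5/2 9089/10000
DF(0.5y) is solved at step 1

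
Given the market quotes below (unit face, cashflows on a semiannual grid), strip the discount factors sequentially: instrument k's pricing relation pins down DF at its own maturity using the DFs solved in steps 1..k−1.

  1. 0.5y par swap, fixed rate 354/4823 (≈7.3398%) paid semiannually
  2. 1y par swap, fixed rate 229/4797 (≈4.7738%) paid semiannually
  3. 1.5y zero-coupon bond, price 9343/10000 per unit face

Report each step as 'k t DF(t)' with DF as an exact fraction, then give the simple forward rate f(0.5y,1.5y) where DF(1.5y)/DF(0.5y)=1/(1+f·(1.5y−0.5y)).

step 1 [0.5y] swap r/2=177/4823: DF=(1 − 177/4823·(0))/(1+177/4823) = 4823/5000 ≈ 0.964600
step 2 [1y] swap r/2=229/9594: DF=(1 − 229/9594·(0.964600))/(1+229/9594) = 4771/5000 ≈ 0.954200
step 3 [1.5y] zero: DF = P = 9343/10000 ≈ 0.934300

1 1/2 4823/5000
2 1 4771/5000
3 3/2 9343/10000
f(0.5y,1.5y) = ((4823/5000)/(9343/10000) − 1)/(1) = 303/9343 ≈ 3.2431%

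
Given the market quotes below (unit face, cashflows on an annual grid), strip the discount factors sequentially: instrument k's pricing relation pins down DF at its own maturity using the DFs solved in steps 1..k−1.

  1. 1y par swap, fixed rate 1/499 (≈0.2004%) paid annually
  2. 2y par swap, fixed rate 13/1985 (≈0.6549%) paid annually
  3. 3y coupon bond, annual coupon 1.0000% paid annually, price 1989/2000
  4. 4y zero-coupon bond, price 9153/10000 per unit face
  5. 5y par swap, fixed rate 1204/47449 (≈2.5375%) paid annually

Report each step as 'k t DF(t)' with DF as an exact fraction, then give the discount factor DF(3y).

step 1 [1y] swap r/1=1/499: DF=(1 − 1/499·(0))/(1+1/499) = 499/500 ≈ 0.998000
step 2 [2y] swap r/1=13/1985: DF=(1 − 13/1985·(0.998000))/(1+13/1985) = 987/1000 ≈ 0.987000
step 3 [3y] bond c/1=1/100: DF=(1989/2000 − 1/100·(0.998000+0.987000))/(1+1/100) = 193/200 ≈ 0.965000
step 4 [4y] zero: DF = P = 9153/10000 ≈ 0.915300
step 5 [5y] swap r/1=1204/47449: DF=(1 − 1204/47449·(0.998000+0.987000+0.965000+0.915300))/(1+1204/47449) = 2199/2500 ≈ 0.879600

1 1 499/500
2 2 987/1000
3 3 193/200
4 4 9153/10000
5 5 2199/2500
DF(3y) = 193/200 ≈ 0.965000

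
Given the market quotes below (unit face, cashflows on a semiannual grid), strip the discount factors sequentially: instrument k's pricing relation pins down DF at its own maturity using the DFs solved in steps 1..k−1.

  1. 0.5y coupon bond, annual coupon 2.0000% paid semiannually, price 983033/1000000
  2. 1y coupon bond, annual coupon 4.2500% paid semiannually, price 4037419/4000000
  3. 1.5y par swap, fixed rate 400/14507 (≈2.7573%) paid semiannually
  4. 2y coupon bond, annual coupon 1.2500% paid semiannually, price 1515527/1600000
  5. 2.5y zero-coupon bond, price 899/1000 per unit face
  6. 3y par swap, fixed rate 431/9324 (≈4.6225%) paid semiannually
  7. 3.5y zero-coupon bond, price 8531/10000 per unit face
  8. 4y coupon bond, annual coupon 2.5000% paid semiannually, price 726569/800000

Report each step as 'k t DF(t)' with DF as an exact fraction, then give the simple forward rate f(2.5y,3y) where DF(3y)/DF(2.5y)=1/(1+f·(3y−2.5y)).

1 1/2 9733/10000
2 1 9681/10000
3 3/2 24/25
4 2 9233/10000
5 5/2 899/1000
6 3 8707/10000
7 7/2 8531/10000
8 4 4087/5000
f(2.5y,3y) = ((899/1000)/(8707/10000) − 1)/(1/2) = 566/8707 ≈ 6.5005%

step 1 [0.5y] bond c/2=1/100: DF=(983033/1000000 − 1/100·(0))/(1+1/100) = 9733/10000 ≈ 0.973300
step 2 [1y] bond c/2=17/800: DF=(4037419/4000000 − 17/800·(0.973300))/(1+17/800) = 9681/10000 ≈ 0.968100
step 3 [1.5y] swap r/2=200/14507: DF=(1 − 200/14507·(0.973300+0.968100))/(1+200/14507) = 24/25 ≈ 0.960000
step 4 [2y] bond c/2=1/160: DF=(1515527/1600000 − 1/160·(0.973300+0.968100+0.960000))/(1+1/160) = 9233/10000 ≈ 0.923300
step 5 [2.5y] zero: DF = P = 899/1000 ≈ 0.899000
step 6 [3y] swap r/2=431/18648: DF=(1 − 431/18648·(0.973300+0.968100+0.960000+0.923300+0.899000))/(1+431/18648) = 8707/10000 ≈ 0.870700
step 7 [3.5y] zero: DF = P = 8531/10000 ≈ 0.853100
step 8 [4y] bond c/2=1/80: DF=(726569/800000 − 1/80·(0.973300+0.968100+0.960000+0.923300+0.899000+0.870700+0.853100))/(1+1/80) = 4087/5000 ≈ 0.817400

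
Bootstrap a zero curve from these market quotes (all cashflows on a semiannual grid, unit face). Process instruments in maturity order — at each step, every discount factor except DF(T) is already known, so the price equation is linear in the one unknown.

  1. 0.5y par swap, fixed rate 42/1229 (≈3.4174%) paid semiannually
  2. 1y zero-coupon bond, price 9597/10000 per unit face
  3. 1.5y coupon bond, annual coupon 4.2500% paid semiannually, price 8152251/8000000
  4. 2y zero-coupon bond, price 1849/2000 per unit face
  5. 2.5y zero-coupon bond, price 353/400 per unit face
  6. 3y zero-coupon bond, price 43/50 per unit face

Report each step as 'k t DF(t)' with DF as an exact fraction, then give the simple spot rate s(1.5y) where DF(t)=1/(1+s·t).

step 1 [0.5y] swap r/2=21/1229: DF=(1 − 21/1229·(0))/(1+21/1229) = 1229/1250 ≈ 0.983200
step 2 [1y] zero: DF = P = 9597/10000 ≈ 0.959700
step 3 [1.5y] bond c/2=17/800: DF=(8152251/8000000 − 17/800·(0.983200+0.959700))/(1+17/800) = 4787/5000 ≈ 0.957400
step 4 [2y] zero: DF = P = 1849/2000 ≈ 0.924500
step 5 [2.5y] zero: DF = P = 353/400 ≈ 0.882500
step 6 [3y] zero: DF = P = 43/50 ≈ 0.860000

1 1/2 1229/1250
2 1 9597/10000
3 3/2 4787/5000
4 2 1849/2000
5 5/2 353/400
6 3 43/50
s(1.5y) = (1/(4787/5000) − 1)/(3/2) = 142/4787 ≈ 2.9664%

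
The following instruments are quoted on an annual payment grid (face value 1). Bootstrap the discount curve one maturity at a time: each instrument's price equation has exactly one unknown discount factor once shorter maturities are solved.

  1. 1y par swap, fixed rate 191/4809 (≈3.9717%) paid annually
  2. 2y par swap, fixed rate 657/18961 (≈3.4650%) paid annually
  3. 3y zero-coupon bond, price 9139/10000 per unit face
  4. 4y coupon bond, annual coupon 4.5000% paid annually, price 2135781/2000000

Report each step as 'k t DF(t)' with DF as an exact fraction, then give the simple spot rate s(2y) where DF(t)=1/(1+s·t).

1 1 4809/5000
2 2 9343/10000
3 3 9139/10000
4 4 9009/10000
s(2y) = (1/(9343/10000) − 1)/(2) = 657/18686 ≈ 3.5160%

step 1 [1y] swap r/1=191/4809: DF=(1 − 191/4809·(0))/(1+191/4809) = 4809/5000 ≈ 0.961800
step 2 [2y] swap r/1=657/18961: DF=(1 − 657/18961·(0.961800))/(1+657/18961) = 9343/10000 ≈ 0.934300
step 3 [3y] zero: DF = P = 9139/10000 ≈ 0.913900
step 4 [4y] bond c/1=9/200: DF=(2135781/2000000 − 9/200·(0.961800+0.934300+0.913900))/(1+9/200) = 9009/10000 ≈ 0.900900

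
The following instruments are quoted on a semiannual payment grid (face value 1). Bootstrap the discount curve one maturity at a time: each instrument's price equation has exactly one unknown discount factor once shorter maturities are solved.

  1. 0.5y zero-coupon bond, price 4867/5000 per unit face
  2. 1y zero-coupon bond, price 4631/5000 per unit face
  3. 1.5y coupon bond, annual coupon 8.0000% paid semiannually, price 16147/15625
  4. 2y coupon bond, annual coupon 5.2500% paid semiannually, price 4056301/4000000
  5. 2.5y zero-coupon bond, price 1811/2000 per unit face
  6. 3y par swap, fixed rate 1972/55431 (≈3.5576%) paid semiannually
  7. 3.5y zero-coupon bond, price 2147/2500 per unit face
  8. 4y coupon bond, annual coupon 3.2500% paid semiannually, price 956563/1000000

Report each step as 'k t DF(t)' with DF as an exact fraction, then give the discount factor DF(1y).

step 1 [0.5y] zero: DF = P = 4867/5000 ≈ 0.973400
step 2 [1y] zero: DF = P = 4631/5000 ≈ 0.926200
step 3 [1.5y] bond c/2=1/25: DF=(16147/15625 − 1/25·(0.973400+0.926200))/(1+1/25) = 4603/5000 ≈ 0.920600
step 4 [2y] bond c/2=21/800: DF=(4056301/4000000 − 21/800·(0.973400+0.926200+0.920600))/(1+21/800) = 229/250 ≈ 0.916000
step 5 [2.5y] zero: DF = P = 1811/2000 ≈ 0.905500
step 6 [3y] swap r/2=986/55431: DF=(1 − 986/55431·(0.973400+0.926200+0.920600+0.916000+0.905500))/(1+986/55431) = 4507/5000 ≈ 0.901400
step 7 [3.5y] zero: DF = P = 2147/2500 ≈ 0.858800
step 8 [4y] bond c/2=13/800: DF=(956563/1000000 − 13/800·(0.973400+0.926200+0.920600+0.916000+0.905500+0.901400+0.858800))/(1+13/800) = 8389/10000 ≈ 0.838900

1 1/2 4867/5000
2 1 4631/5000
3 3/2 4603/5000
4 2 229/250
5 5/2 1811/2000
6 3 4507/5000
7 7/2 2147/2500
8 4 8389/10000
DF(1y) = 4631/5000 ≈ 0.926200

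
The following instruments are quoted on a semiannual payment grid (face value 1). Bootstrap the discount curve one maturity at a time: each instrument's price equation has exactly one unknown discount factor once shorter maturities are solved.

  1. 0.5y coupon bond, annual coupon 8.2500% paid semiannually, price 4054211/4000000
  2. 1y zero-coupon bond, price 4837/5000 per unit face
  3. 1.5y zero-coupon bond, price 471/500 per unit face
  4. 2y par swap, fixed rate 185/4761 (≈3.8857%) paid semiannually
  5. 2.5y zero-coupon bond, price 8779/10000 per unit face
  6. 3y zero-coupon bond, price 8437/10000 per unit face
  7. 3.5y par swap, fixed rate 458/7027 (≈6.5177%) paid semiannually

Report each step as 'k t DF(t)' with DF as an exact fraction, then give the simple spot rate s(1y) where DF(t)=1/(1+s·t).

step 1 [0.5y] bond c/2=33/800: DF=(4054211/4000000 − 33/800·(0))/(1+33/800) = 4867/5000 ≈ 0.973400
step 2 [1y] zero: DF = P = 4837/5000 ≈ 0.967400
step 3 [1.5y] zero: DF = P = 471/500 ≈ 0.942000
step 4 [2y] swap r/2=185/9522: DF=(1 − 185/9522·(0.973400+0.967400+0.942000))/(1+185/9522) = 463/500 ≈ 0.926000
step 5 [2.5y] zero: DF = P = 8779/10000 ≈ 0.877900
step 6 [3y] zero: DF = P = 8437/10000 ≈ 0.843700
step 7 [3.5y] swap r/2=229/7027: DF=(1 − 229/7027·(0.973400+0.967400+0.942000+0.926000+0.877900+0.843700))/(1+229/7027) = 7939/10000 ≈ 0.793900

1 1/2 4867/5000
2 1 4837/5000
3 3/2 471/500
4 2 463/500
5 5/2 8779/10000
6 3 8437/10000
7 7/2 7939/10000
s(1y) = (1/(4837/5000) − 1)/(1) = 163/4837 ≈ 3.3699%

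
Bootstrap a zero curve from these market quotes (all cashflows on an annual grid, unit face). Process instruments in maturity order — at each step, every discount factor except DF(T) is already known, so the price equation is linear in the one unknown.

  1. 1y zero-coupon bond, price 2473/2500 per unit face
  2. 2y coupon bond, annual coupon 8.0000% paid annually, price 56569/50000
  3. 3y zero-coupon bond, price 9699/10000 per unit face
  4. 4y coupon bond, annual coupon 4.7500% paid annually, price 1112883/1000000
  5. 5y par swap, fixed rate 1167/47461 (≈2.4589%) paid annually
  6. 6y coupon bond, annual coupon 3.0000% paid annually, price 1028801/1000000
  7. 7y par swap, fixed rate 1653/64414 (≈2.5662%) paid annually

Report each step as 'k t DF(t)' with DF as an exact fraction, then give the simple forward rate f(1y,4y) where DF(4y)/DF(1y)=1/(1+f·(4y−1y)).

1 1 2473/2500
2 2 9743/10000
3 3 9699/10000
4 4 4647/5000
5 5 8833/10000
6 6 4303/5000
7 7 8347/10000
f(1y,4y) = ((2473/2500)/(4647/5000) − 1)/(3) = 299/13941 ≈ 2.1448%

step 1 [1y] zero: DF = P = 2473/2500 ≈ 0.989200
step 2 [2y] bond c/1=2/25: DF=(56569/50000 − 2/25·(0.989200))/(1+2/25) = 9743/10000 ≈ 0.974300
step 3 [3y] zero: DF = P = 9699/10000 ≈ 0.969900
step 4 [4y] bond c/1=19/400: DF=(1112883/1000000 − 19/400·(0.989200+0.974300+0.969900))/(1+19/400) = 4647/5000 ≈ 0.929400
step 5 [5y] swap r/1=1167/47461: DF=(1 − 1167/47461·(0.989200+0.974300+0.969900+0.929400))/(1+1167/47461) = 8833/10000 ≈ 0.883300
step 6 [6y] bond c/1=3/100: DF=(1028801/1000000 − 3/100·(0.989200+0.974300+0.969900+0.929400+0.883300))/(1+3/100) = 4303/5000 ≈ 0.860600
step 7 [7y] swap r/1=1653/64414: DF=(1 − 1653/64414·(0.989200+0.974300+0.969900+0.929400+0.883300+0.860600))/(1+1653/64414) = 8347/10000 ≈ 0.834700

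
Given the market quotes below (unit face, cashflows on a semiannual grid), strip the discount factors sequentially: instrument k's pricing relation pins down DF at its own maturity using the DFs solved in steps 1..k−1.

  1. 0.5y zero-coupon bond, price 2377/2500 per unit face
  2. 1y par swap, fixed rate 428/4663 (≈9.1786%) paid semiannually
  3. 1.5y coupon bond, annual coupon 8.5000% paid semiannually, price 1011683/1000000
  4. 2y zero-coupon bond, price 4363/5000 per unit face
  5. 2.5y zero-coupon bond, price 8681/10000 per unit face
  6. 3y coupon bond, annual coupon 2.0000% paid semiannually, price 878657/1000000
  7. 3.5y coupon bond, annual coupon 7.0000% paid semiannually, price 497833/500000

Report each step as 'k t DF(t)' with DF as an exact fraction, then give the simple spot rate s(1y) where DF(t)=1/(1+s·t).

step 1 [0.5y] zero: DF = P = 2377/2500 ≈ 0.950800
step 2 [1y] swap r/2=214/4663: DF=(1 − 214/4663·(0.950800))/(1+214/4663) = 1143/1250 ≈ 0.914400
step 3 [1.5y] bond c/2=17/400: DF=(1011683/1000000 − 17/400·(0.950800+0.914400))/(1+17/400) = 559/625 ≈ 0.894400
step 4 [2y] zero: DF = P = 4363/5000 ≈ 0.872600
step 5 [2.5y] zero: DF = P = 8681/10000 ≈ 0.868100
step 6 [3y] bond c/2=1/100: DF=(878657/1000000 − 1/100·(0.950800+0.914400+0.894400+0.872600+0.868100))/(1+1/100) = 4127/5000 ≈ 0.825400
step 7 [3.5y] bond c/2=7/200: DF=(497833/500000 − 7/200·(0.950800+0.914400+0.894400+0.872600+0.868100+0.825400))/(1+7/200) = 7819/10000 ≈ 0.781900

1 1/2 2377/2500
2 1 1143/1250
3 3/2 559/625
4 2 4363/5000
5 5/2 8681/10000
6 3 4127/5000
7 7/2 7819/10000
s(1y) = (1/(1143/1250) − 1)/(1) = 107/1143 ≈ 9.3613%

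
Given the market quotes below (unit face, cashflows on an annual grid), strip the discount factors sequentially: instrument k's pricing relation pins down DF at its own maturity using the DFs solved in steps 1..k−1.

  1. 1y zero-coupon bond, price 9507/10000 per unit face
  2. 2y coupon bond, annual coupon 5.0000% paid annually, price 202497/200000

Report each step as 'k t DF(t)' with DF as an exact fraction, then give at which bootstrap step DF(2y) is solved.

step 1 [1y] zero: DF = P = 9507/10000 ≈ 0.950700
step 2 [2y] bond c/1=1/20: DF=(202497/200000 − 1/20·(0.950700))/(1+1/20) = 919/1000 ≈ 0.919000

1 1 9507/10000
2 2 919/1000
DF(2y) is solved at step 2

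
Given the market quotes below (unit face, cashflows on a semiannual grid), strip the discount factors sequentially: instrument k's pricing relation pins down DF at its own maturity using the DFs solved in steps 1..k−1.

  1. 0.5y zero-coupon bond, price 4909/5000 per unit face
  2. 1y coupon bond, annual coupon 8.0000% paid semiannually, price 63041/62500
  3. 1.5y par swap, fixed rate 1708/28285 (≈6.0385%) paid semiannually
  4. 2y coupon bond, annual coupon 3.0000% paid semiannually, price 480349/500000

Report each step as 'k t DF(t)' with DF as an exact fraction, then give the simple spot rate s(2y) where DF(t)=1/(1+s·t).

1 1/2 4909/5000
2 1 9321/10000
3 3/2 4573/5000
4 2 9047/10000
s(2y) = (1/(9047/10000) − 1)/(2) = 953/18094 ≈ 5.2669%

step 1 [0.5y] zero: DF = P = 4909/5000 ≈ 0.981800
step 2 [1y] bond c/2=1/25: DF=(63041/62500 − 1/25·(0.981800))/(1+1/25) = 9321/10000 ≈ 0.932100
step 3 [1.5y] swap r/2=854/28285: DF=(1 − 854/28285·(0.981800+0.932100))/(1+854/28285) = 4573/5000 ≈ 0.914600
step 4 [2y] bond c/2=3/200: DF=(480349/500000 − 3/200·(0.981800+0.932100+0.914600))/(1+3/200) = 9047/10000 ≈ 0.904700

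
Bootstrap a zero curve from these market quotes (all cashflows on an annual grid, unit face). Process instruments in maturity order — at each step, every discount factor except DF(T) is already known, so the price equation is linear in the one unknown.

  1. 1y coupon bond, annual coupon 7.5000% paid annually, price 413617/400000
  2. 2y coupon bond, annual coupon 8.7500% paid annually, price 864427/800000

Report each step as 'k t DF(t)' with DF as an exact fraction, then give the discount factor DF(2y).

1 1 9619/10000
2 2 4581/5000
DF(2y) = 4581/5000 ≈ 0.916200

step 1 [1y] bond c/1=3/40: DF=(413617/400000 − 3/40·(0))/(1+3/40) = 9619/10000 ≈ 0.961900
step 2 [2y] bond c/1=7/80: DF=(864427/800000 − 7/80·(0.961900))/(1+7/80) = 4581/5000 ≈ 0.916200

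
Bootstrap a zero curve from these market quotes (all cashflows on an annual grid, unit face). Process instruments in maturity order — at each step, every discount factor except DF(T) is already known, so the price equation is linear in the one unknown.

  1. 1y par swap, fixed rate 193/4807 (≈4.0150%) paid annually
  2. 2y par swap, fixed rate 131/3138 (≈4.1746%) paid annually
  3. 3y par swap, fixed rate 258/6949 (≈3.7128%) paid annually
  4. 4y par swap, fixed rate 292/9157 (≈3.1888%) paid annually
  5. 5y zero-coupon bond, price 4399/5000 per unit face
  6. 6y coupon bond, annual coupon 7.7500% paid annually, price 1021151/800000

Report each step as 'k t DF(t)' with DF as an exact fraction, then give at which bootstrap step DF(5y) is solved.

1 1 4807/5000
2 2 4607/5000
3 3 1121/1250
4 4 552/625
5 5 4399/5000
6 6 8579/10000
DF(5y) is solved at step 5

step 1 [1y] swap r/1=193/4807: DF=(1 − 193/4807·(0))/(1+193/4807) = 4807/5000 ≈ 0.961400
step 2 [2y] swap r/1=131/3138: DF=(1 − 131/3138·(0.961400))/(1+131/3138) = 4607/5000 ≈ 0.921400
step 3 [3y] swap r/1=258/6949: DF=(1 − 258/6949·(0.961400+0.921400))/(1+258/6949) = 1121/1250 ≈ 0.896800
step 4 [4y] swap r/1=292/9157: DF=(1 − 292/9157·(0.961400+0.921400+0.896800))/(1+292/9157) = 552/625 ≈ 0.883200
step 5 [5y] zero: DF = P = 4399/5000 ≈ 0.879800
step 6 [6y] bond c/1=31/400: DF=(1021151/800000 − 31/400·(0.961400+0.921400+0.896800+0.883200+0.879800))/(1+31/400) = 8579/10000 ≈ 0.857900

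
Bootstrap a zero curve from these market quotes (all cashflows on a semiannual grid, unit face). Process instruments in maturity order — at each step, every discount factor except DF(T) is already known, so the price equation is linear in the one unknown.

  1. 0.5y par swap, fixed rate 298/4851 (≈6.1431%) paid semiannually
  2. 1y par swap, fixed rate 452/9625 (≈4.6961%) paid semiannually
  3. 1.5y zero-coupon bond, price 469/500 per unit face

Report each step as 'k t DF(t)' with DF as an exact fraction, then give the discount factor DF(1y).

1 1/2 4851/5000
2 1 2387/2500
3 3/2 469/500
DF(1y) = 2387/2500 ≈ 0.954800

step 1 [0.5y] swap r/2=149/4851: DF=(1 − 149/4851·(0))/(1+149/4851) = 4851/5000 ≈ 0.970200
step 2 [1y] swap r/2=226/9625: DF=(1 − 226/9625·(0.970200))/(1+226/9625) = 2387/2500 ≈ 0.954800
step 3 [1.5y] zero: DF = P = 469/500 ≈ 0.938000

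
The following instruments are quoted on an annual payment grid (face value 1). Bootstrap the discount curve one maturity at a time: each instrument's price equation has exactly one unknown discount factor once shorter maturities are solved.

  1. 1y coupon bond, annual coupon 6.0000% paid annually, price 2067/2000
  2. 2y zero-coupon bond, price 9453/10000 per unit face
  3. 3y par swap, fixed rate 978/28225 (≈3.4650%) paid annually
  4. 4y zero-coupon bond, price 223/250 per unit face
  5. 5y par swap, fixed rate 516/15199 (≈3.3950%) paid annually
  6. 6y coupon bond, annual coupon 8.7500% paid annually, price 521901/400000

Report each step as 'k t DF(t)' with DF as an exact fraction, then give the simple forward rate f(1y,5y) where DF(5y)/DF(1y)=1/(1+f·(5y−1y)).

step 1 [1y] bond c/1=3/50: DF=(2067/2000 − 3/50·(0))/(1+3/50) = 39/40 ≈ 0.975000
step 2 [2y] zero: DF = P = 9453/10000 ≈ 0.945300
step 3 [3y] swap r/1=978/28225: DF=(1 − 978/28225·(0.975000+0.945300))/(1+978/28225) = 4511/5000 ≈ 0.902200
step 4 [4y] zero: DF = P = 223/250 ≈ 0.892000
step 5 [5y] swap r/1=516/15199: DF=(1 − 516/15199·(0.975000+0.945300+0.902200+0.892000))/(1+516/15199) = 2113/2500 ≈ 0.845200
step 6 [6y] bond c/1=7/80: DF=(521901/400000 − 7/80·(0.975000+0.945300+0.902200+0.892000+0.845200))/(1+7/80) = 8329/10000 ≈ 0.832900

1 1 39/40
2 2 9453/10000
3 3 4511/5000
4 4 223/250
5 5 2113/2500
6 6 8329/10000
f(1y,5y) = ((39/40)/(2113/2500) − 1)/(4) = 649/16904 ≈ 3.8393%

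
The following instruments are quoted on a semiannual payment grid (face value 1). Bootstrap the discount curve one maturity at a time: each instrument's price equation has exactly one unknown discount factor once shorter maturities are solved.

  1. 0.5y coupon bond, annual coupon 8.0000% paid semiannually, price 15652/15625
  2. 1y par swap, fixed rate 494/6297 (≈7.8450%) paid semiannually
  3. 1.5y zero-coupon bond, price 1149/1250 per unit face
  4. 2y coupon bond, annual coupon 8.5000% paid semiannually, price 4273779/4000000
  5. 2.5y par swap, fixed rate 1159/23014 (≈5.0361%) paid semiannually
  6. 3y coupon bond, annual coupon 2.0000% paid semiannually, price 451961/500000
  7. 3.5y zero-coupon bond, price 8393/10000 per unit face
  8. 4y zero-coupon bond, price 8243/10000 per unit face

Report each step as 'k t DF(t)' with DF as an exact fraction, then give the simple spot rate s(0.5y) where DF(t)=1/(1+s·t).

step 1 [0.5y] bond c/2=1/25: DF=(15652/15625 − 1/25·(0))/(1+1/25) = 602/625 ≈ 0.963200
step 2 [1y] swap r/2=247/6297: DF=(1 − 247/6297·(0.963200))/(1+247/6297) = 9259/10000 ≈ 0.925900
step 3 [1.5y] zero: DF = P = 1149/1250 ≈ 0.919200
step 4 [2y] bond c/2=17/400: DF=(4273779/4000000 − 17/400·(0.963200+0.925900+0.919200))/(1+17/400) = 569/625 ≈ 0.910400
step 5 [2.5y] swap r/2=1159/46028: DF=(1 − 1159/46028·(0.963200+0.925900+0.919200+0.910400))/(1+1159/46028) = 8841/10000 ≈ 0.884100
step 6 [3y] bond c/2=1/100: DF=(451961/500000 − 1/100·(0.963200+0.925900+0.919200+0.910400+0.884100))/(1+1/100) = 4247/5000 ≈ 0.849400
step 7 [3.5y] zero: DF = P = 8393/10000 ≈ 0.839300
step 8 [4y] zero: DF = P = 8243/10000 ≈ 0.824300

1 1/2 602/625
2 1 9259/10000
3 3/2 1149/1250
4 2 569/625
5 5/2 8841/10000
6 3 4247/5000
7 7/2 8393/10000
8 4 8243/10000
s(0.5y) = (1/(602/625) − 1)/(1/2) = 23/301 ≈ 7.6412%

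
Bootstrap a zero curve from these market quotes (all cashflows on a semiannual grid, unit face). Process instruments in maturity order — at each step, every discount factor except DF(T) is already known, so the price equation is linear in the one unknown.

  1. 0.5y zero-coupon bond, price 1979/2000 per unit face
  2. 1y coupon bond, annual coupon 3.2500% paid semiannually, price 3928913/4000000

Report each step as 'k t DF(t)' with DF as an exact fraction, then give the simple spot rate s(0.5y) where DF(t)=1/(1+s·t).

1 1/2 1979/2000
2 1 9507/10000
s(0.5y) = (1/(1979/2000) − 1)/(1/2) = 42/1979 ≈ 2.1223%

step 1 [0.5y] zero: DF = P = 1979/2000 ≈ 0.989500
step 2 [1y] bond c/2=13/800: DF=(3928913/4000000 − 13/800·(0.989500))/(1+13/800) = 9507/10000 ≈ 0.950700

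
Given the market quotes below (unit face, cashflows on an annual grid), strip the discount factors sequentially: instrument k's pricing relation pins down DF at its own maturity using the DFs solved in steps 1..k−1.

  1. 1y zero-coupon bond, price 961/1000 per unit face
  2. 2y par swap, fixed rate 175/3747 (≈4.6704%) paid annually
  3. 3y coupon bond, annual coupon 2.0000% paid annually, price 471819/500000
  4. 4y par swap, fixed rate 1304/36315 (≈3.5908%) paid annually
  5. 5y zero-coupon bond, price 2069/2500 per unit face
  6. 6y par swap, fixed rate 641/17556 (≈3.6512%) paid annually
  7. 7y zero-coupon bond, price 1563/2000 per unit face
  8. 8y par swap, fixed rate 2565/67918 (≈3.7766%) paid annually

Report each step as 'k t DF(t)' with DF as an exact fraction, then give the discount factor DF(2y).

1 1 961/1000
2 2 73/80
3 3 2221/2500
4 4 1087/1250
5 5 2069/2500
6 6 8077/10000
7 7 1563/2000
8 8 1487/2000
DF(2y) = 73/80 ≈ 0.912500

step 1 [1y] zero: DF = P = 961/1000 ≈ 0.961000
step 2 [2y] swap r/1=175/3747: DF=(1 − 175/3747·(0.961000))/(1+175/3747) = 73/80 ≈ 0.912500
step 3 [3y] bond c/1=1/50: DF=(471819/500000 − 1/50·(0.961000+0.912500))/(1+1/50) = 2221/2500 ≈ 0.888400
step 4 [4y] swap r/1=1304/36315: DF=(1 − 1304/36315·(0.961000+0.912500+0.888400))/(1+1304/36315) = 1087/1250 ≈ 0.869600
step 5 [5y] zero: DF = P = 2069/2500 ≈ 0.827600
step 6 [6y] swap r/1=641/17556: DF=(1 − 641/17556·(0.961000+0.912500+0.888400+0.869600+0.827600))/(1+641/17556) = 8077/10000 ≈ 0.807700
step 7 [7y] zero: DF = P = 1563/2000 ≈ 0.781500
step 8 [8y] swap r/1=2565/67918: DF=(1 − 2565/67918·(0.961000+0.912500+0.888400+0.869600+0.827600+0.807700+0.781500))/(1+2565/67918) = 1487/2000 ≈ 0.743500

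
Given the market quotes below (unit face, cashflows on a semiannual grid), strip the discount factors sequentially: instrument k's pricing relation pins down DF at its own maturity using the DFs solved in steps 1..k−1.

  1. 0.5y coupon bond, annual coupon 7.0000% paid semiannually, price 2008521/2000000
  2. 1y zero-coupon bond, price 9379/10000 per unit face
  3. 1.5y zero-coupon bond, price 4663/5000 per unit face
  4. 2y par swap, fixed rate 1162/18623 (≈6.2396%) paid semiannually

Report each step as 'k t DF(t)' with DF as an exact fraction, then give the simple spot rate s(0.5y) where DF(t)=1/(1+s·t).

step 1 [0.5y] bond c/2=7/200: DF=(2008521/2000000 − 7/200·(0))/(1+7/200) = 9703/10000 ≈ 0.970300
step 2 [1y] zero: DF = P = 9379/10000 ≈ 0.937900
step 3 [1.5y] zero: DF = P = 4663/5000 ≈ 0.932600
step 4 [2y] swap r/2=581/18623: DF=(1 − 581/18623·(0.970300+0.937900+0.932600))/(1+581/18623) = 4419/5000 ≈ 0.883800

1 1/2 9703/10000
2 1 9379/10000
3 3/2 4663/5000
4 2 4419/5000
s(0.5y) = (1/(9703/10000) − 1)/(1/2) = 594/9703 ≈ 6.1218%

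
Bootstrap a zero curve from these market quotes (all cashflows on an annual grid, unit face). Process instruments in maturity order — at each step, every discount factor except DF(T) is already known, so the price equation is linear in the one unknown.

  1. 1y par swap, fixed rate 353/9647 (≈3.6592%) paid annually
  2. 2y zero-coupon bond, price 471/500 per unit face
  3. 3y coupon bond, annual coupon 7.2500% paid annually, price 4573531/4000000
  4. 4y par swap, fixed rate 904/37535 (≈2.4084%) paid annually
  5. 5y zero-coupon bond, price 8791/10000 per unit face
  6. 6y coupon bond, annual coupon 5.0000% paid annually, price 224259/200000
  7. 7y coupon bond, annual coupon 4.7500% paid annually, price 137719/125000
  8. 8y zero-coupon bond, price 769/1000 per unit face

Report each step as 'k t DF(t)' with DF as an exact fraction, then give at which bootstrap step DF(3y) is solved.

step 1 [1y] swap r/1=353/9647: DF=(1 − 353/9647·(0))/(1+353/9647) = 9647/10000 ≈ 0.964700
step 2 [2y] zero: DF = P = 471/500 ≈ 0.942000
step 3 [3y] bond c/1=29/400: DF=(4573531/4000000 − 29/400·(0.964700+0.942000))/(1+29/400) = 2343/2500 ≈ 0.937200
step 4 [4y] swap r/1=904/37535: DF=(1 − 904/37535·(0.964700+0.942000+0.937200))/(1+904/37535) = 1137/1250 ≈ 0.909600
step 5 [5y] zero: DF = P = 8791/10000 ≈ 0.879100
step 6 [6y] bond c/1=1/20: DF=(224259/200000 − 1/20·(0.964700+0.942000+0.937200+0.909600+0.879100))/(1+1/20) = 8473/10000 ≈ 0.847300
step 7 [7y] bond c/1=19/400: DF=(137719/125000 − 19/400·(0.964700+0.942000+0.937200+0.909600+0.879100+0.847300))/(1+19/400) = 8033/10000 ≈ 0.803300
step 8 [8y] zero: DF = P = 769/1000 ≈ 0.769000

1 1 9647/10000
2 2 471/500
3 3 2343/2500
4 4 1137/1250
5 5 8791/10000
6 6 8473/10000
7 7 8033/10000
8 8 769/1000
DF(3y) is solved at step 3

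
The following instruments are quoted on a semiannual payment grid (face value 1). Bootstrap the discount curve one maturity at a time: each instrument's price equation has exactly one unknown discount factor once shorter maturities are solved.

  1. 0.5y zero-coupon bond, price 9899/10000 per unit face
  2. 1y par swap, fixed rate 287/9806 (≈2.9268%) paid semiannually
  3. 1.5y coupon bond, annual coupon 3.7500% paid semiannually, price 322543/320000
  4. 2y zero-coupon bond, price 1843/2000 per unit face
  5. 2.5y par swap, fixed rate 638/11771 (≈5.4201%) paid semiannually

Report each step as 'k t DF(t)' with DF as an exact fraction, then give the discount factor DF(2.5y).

step 1 [0.5y] zero: DF = P = 9899/10000 ≈ 0.989900
step 2 [1y] swap r/2=287/19612: DF=(1 − 287/19612·(0.989900))/(1+287/19612) = 9713/10000 ≈ 0.971300
step 3 [1.5y] bond c/2=3/160: DF=(322543/320000 − 3/160·(0.989900+0.971300))/(1+3/160) = 9533/10000 ≈ 0.953300
step 4 [2y] zero: DF = P = 1843/2000 ≈ 0.921500
step 5 [2.5y] swap r/2=319/11771: DF=(1 − 319/11771·(0.989900+0.971300+0.953300+0.921500))/(1+319/11771) = 2181/2500 ≈ 0.872400

1 1/2 9899/10000
2 1 9713/10000
3 3/2 9533/10000
4 2 1843/2000
5 5/2 2181/2500
DF(2.5y) = 2181/2500 ≈ 0.872400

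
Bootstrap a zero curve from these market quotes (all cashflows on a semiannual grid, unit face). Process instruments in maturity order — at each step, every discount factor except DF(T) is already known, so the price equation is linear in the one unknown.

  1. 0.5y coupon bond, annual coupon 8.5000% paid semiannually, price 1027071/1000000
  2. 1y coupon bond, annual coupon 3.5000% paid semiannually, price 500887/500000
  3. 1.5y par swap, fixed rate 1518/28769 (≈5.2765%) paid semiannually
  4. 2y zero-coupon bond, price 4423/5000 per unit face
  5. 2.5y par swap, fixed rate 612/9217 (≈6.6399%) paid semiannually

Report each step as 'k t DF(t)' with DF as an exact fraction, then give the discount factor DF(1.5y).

1 1/2 2463/2500
2 1 2419/2500
3 3/2 9241/10000
4 2 4423/5000
5 5/2 847/1000
DF(1.5y) = 9241/10000 ≈ 0.924100

step 1 [0.5y] bond c/2=17/400: DF=(1027071/1000000 − 17/400·(0))/(1+17/400) = 2463/2500 ≈ 0.985200
step 2 [1y] bond c/2=7/400: DF=(500887/500000 − 7/400·(0.985200))/(1+7/400) = 2419/2500 ≈ 0.967600
step 3 [1.5y] swap r/2=759/28769: DF=(1 − 759/28769·(0.985200+0.967600))/(1+759/28769) = 9241/10000 ≈ 0.924100
step 4 [2y] zero: DF = P = 4423/5000 ≈ 0.884600
step 5 [2.5y] swap r/2=306/9217: DF=(1 − 306/9217·(0.985200+0.967600+0.924100+0.884600))/(1+306/9217) = 847/1000 ≈ 0.847000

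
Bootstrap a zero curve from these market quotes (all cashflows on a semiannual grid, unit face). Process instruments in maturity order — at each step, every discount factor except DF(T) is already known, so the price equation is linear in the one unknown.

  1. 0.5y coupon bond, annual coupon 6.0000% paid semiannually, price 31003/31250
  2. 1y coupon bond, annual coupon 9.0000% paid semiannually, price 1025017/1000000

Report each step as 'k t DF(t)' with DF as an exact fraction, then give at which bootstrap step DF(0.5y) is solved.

step 1 [0.5y] bond c/2=3/100: DF=(31003/31250 − 3/100·(0))/(1+3/100) = 602/625 ≈ 0.963200
step 2 [1y] bond c/2=9/200: DF=(1025017/1000000 − 9/200·(0.963200))/(1+9/200) = 4697/5000 ≈ 0.939400

1 1/2 602/625
2 1 4697/5000
DF(0.5y) is solved at step 1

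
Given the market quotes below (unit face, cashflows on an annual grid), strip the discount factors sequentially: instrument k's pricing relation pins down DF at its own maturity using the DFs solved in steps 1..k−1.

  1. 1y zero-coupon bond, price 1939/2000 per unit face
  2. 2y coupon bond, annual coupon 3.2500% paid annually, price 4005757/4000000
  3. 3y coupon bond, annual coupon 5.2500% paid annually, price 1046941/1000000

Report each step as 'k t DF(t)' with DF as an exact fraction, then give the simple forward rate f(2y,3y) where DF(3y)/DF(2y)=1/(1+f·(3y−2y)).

step 1 [1y] zero: DF = P = 1939/2000 ≈ 0.969500
step 2 [2y] bond c/1=13/400: DF=(4005757/4000000 − 13/400·(0.969500))/(1+13/400) = 4697/5000 ≈ 0.939400
step 3 [3y] bond c/1=21/400: DF=(1046941/1000000 − 21/400·(0.969500+0.939400))/(1+21/400) = 1799/2000 ≈ 0.899500

1 1 1939/2000
2 2 4697/5000
3 3 1799/2000
f(2y,3y) = ((4697/5000)/(1799/2000) − 1)/(1) = 57/1285 ≈ 4.4358%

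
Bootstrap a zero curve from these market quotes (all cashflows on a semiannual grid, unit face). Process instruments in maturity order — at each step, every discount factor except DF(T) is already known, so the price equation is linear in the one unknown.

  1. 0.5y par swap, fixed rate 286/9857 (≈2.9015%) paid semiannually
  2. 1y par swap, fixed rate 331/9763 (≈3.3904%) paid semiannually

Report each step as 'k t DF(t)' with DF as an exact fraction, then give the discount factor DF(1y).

1 1/2 9857/10000
2 1 9669/10000
DF(1y) = 9669/10000 ≈ 0.966900

step 1 [0.5y] swap r/2=143/9857: DF=(1 − 143/9857·(0))/(1+143/9857) = 9857/10000 ≈ 0.985700
step 2 [1y] swap r/2=331/19526: DF=(1 − 331/19526·(0.985700))/(1+331/19526) = 9669/10000 ≈ 0.966900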